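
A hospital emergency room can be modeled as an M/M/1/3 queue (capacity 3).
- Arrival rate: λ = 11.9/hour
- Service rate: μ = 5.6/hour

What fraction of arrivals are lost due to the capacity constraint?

ρ = λ/μ = 11.9/5.6 = 2.1250
P₀ = (1-ρ)/(1-ρ^(K+1)) = (1-2.1250)/(1-2.1250^4) = -1.1250/-19.3909 = 0.05802
P_K = P₀×ρ^K = 0.05802 × 2.1250^3 = 0.05802 × 9.5957 = 0.5567
Blocking probability = 55.67%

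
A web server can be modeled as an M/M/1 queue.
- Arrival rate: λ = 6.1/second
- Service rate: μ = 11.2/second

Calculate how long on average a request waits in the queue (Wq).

First, compute utilization: ρ = λ/μ = 6.1/11.2 = 0.5446
For M/M/1: Wq = λ/(μ(μ-λ))
Wq = 6.1/(11.2 × (11.2-6.1))
Wq = 6.1/(11.2 × 5.10)
Wq = 0.1068 seconds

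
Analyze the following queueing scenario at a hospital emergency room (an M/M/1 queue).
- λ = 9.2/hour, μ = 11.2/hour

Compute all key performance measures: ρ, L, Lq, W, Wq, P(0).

Step 1: ρ = λ/μ = 9.2/11.2 = 0.8214
Step 2: L = λ/(μ-λ) = 9.2/2.00 = 4.6000
Step 3: Lq = λ²/(μ(μ-λ)) = 84.64/(11.2×2.00) = 3.7786
Step 4: W = 1/(μ-λ) = 1/2.00 = 0.5000
Step 5: Wq = λ/(μ(μ-λ)) = 9.2/(11.2×2.00) = 0.4107
Step 6: P(0) = 1-ρ = 0.1786
Verify: L = λW = 9.2×0.5000 = 4.6000 ✔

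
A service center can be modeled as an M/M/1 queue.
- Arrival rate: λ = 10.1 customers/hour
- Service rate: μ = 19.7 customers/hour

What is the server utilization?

Server utilization: ρ = λ/μ
ρ = 10.1/19.7 = 0.5127
The server is busy 51.27% of the time.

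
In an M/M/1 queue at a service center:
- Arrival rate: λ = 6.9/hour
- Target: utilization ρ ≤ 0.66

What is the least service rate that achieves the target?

ρ = λ/μ, so μ = λ/ρ
μ ≥ 6.9/0.66 = 10.4545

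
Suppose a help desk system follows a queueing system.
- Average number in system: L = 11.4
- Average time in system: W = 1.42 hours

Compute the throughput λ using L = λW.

Little's Law: L = λW, so λ = L/W
λ = 11.4/1.42 = 8.0282 tickets/hour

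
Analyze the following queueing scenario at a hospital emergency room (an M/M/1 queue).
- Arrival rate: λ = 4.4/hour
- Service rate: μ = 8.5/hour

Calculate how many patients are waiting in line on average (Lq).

ρ = λ/μ = 4.4/8.5 = 0.5176
For M/M/1: Lq = λ²/(μ(μ-λ))
Lq = 19.36/(8.5 × 4.10)
Lq = 0.5555 patients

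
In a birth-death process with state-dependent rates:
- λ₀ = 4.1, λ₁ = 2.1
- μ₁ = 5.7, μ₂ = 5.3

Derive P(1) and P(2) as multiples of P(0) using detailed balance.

Balance equations:
State 0: λ₀P₀ = μ₁P₁ → P₁ = (λ₀/μ₁)P₀ = (4.1/5.7)P₀ = 0.7193P₀
State 1: P₂ = (λ₀λ₁)/(μ₁μ₂)P₀ = (4.1×2.1)/(5.7×5.3)P₀ = 0.2850P₀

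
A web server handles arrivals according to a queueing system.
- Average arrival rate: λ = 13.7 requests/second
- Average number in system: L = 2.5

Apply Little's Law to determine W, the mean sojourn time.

Little's Law: L = λW, so W = L/λ
W = 2.5/13.7 = 0.1825 seconds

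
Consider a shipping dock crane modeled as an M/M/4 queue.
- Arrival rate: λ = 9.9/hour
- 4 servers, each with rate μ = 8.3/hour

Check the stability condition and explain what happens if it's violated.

Stability requires ρ = λ/(cμ) < 1
ρ = 9.9/(4 × 8.3) = 9.9/33.20 = 0.2982
Since 0.2982 < 1, the system is STABLE.
The servers are busy 29.82% of the time.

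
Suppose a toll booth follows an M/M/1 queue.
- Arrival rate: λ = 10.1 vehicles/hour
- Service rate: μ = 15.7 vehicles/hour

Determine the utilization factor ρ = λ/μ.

Server utilization: ρ = λ/μ
ρ = 10.1/15.7 = 0.6433
The server is busy 64.33% of the time.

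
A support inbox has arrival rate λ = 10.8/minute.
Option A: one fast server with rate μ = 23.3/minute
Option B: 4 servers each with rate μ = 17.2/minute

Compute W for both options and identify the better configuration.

Option A: single server μ = 23.3 (M/M/1)
  ρ_A = 10.8/23.3 = 0.4635
  W_A = 1/(μ-λ) = 1/(23.3-10.8) = 1/12.50 = 0.08000

Option B: 4 servers μ = 17.2 (M/M/4)
  ρ_B = λ/(cμ) = 10.8/(4×17.2) = 0.1570
  Offered load a = λ/μ = cρ = 10.8/17.2 = 0.6279
  P₀ = [ Σₙ₌₀^3 aⁿ/n! + a^4/(4!(1-ρ)) ]⁻¹
  Σ = a^0/0! + a^1/1! + a^2/2! + a^3/3! = 1.0000 + 0.6279 + 0.1971 + 0.04126 = 1.8663
  a^4/(4!(1-ρ)) = 0.15545/(24 × 0.84302) = 0.007683
  P₀ = 1/(1.8663 + 0.007683) = 0.5336
  Lq = P₀·a^4·ρ / (4!(1-ρ)²) = 0.53362 × 0.15545 × 0.15698 / (24 × 0.71069) = 0.0007634
  Wq_B = Lq/λ = 0.0007634/10.8 = 0.00007069
  W_B = Wq_B + 1/μ = 0.00007069 + 0.05814 = 0.05821

Since W_B = 0.05821 < W_A = 0.08000, Option B (multiple servers) has the shorter time in system.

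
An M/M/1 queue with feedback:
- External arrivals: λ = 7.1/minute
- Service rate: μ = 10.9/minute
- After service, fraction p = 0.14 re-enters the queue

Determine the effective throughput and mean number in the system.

Effective arrival rate: λ_eff = λ/(1-p) = 7.1/(1-0.14) = 7.1/0.86 = 8.255814
ρ = λ_eff/μ = 8.255814/10.9 = 0.7574141
L = ρ/(1-ρ) = 0.7574141/(1-0.7574141) = 3.1223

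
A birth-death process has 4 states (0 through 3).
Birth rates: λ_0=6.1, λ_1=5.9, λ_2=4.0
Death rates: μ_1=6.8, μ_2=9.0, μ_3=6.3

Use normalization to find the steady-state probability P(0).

Ratios P(n)/P(0) = (λ₀···λₙ₋₁)/(μ₁···μₙ):
P(1)/P(0) = (6.1)/(6.8) = 0.89706
P(2)/P(0) = (6.1×5.9)/(6.8×9.0) = 0.58807
P(3)/P(0) = (6.1×5.9×4.0)/(6.8×9.0×6.3) = 0.37338

Normalization: ∑ P(n) = 1
P(0) × (1.0000 + 0.89706 + 0.58807 + 0.37338) = 1
P(0) × 2.8585 = 1
P(0) = 1/2.8585 = 0.3498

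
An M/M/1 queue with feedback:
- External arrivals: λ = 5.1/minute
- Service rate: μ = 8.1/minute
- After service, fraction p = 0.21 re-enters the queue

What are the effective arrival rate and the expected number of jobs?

Effective arrival rate: λ_eff = λ/(1-p) = 5.1/(1-0.21) = 5.1/0.79 = 6.4557
ρ = λ_eff/μ = 6.4557/8.1 = 0.7970
L = ρ/(1-ρ) = 0.7970/(1-0.7970) = 3.9261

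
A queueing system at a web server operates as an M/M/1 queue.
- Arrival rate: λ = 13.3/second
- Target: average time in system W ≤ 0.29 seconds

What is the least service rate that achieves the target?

For M/M/1: W = 1/(μ-λ)
Need W ≤ 0.29, so 1/(μ-λ) ≤ 0.29
μ - λ ≥ 1/0.29 = 3.4483
μ ≥ 13.3 + 3.4483 = 16.7483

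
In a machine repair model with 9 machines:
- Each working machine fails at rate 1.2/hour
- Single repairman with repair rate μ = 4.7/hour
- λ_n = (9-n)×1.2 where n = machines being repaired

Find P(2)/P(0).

P(2)/P(0) = ∏_{i=0}^{2-1} λ_i/μ_{i+1}
= (9-0)×1.2/4.7 × (9-1)×1.2/4.7
= 4.6935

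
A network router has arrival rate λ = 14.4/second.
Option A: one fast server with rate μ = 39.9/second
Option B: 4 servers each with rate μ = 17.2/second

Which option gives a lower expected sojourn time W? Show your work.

Option A: single server μ = 39.9 (M/M/1)
  ρ_A = 14.4/39.9 = 0.3609
  W_A = 1/(μ-λ) = 1/(39.9-14.4) = 1/25.50 = 0.03922

Option B: 4 servers μ = 17.2 (M/M/4)
  ρ_B = λ/(cμ) = 14.4/(4×17.2) = 0.2093
  Offered load a = λ/μ = cρ = 14.4/17.2 = 0.8372
  P₀ = [ Σₙ₌₀^3 aⁿ/n! + a^4/(4!(1-ρ)) ]⁻¹
  Σ = a^0/0! + a^1/1! + a^2/2! + a^3/3! = 1.0000 + 0.8372 + 0.3505 + 0.09780 = 2.2855
  a^4/(4!(1-ρ)) = 0.4913/(24 × 0.7907) = 0.02589
  P₀ = 1/(2.2855 + 0.02589) = 0.4326
  Lq = P₀·a^4·ρ / (4!(1-ρ)²) = 0.4326 × 0.4913 × 0.2093 / (24 × 0.6252) = 0.002965
  Wq_B = Lq/λ = 0.002965/14.4 = 0.0002059
  W_B = Wq_B + 1/μ = 0.0002059 + 0.05814 = 0.05835

Since W_A = 0.03922 < W_B = 0.05835, Option A (single fast server) has the shorter time in system.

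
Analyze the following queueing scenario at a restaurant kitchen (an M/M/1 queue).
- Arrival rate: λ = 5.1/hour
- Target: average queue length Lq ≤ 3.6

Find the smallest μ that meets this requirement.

For M/M/1: Lq = λ²/(μ(μ-λ))
Need Lq ≤ 3.6, i.e. μ(μ-λ) ≥ λ²/3.6
μ² - 5.1μ - 26.01/3.6 ≥ 0  →  μ² - 5.1μ - 7.2250 ≥ 0
Quadratic formula (positive root): μ = [λ + √(λ² + 4×7.2250)]/2
Discriminant: 26.01 + 4×7.2250 = 54.9100, √54.9100 = 7.41013
μ ≥ (5.1 + 7.41013)/2 = 6.2551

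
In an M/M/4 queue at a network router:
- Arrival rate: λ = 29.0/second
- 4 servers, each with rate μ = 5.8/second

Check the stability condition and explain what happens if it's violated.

Stability requires ρ = λ/(cμ) < 1
ρ = 29.0/(4 × 5.8) = 29.0/23.20 = 1.2500
Since 1.2500 ≥ 1, the system is UNSTABLE.
Need c > λ/μ = 29.0/5.8 = 5.00.
Minimum servers needed: c = 6.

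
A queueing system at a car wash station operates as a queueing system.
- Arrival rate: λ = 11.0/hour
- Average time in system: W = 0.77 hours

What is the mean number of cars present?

Little's Law: L = λW
L = 11.0 × 0.77 = 8.4700 cars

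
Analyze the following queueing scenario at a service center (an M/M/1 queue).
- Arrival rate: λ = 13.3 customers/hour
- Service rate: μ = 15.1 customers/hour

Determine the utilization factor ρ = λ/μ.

Server utilization: ρ = λ/μ
ρ = 13.3/15.1 = 0.8808
The server is busy 88.08% of the time.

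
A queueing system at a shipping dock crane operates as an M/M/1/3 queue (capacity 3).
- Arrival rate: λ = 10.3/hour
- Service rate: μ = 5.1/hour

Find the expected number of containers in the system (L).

ρ = λ/μ = 10.3/5.1 = 2.0196
P₀ = (1-ρ)/(1-ρ^(K+1)) = (1-2.0196)/(1-2.0196^4) = -1.0196/-15.6365 = 0.06521
P_K = P₀×ρ^K = 0.065206 × 2.0196^3 = 0.065206 × 8.2375 = 0.5371
L = ρ[1 - (K+1)ρ^K + Kρ^(K+1)] / [(1-ρ)(1-ρ^(K+1))]
L = 2.0196 × (1 - 4×8.2375 + 3×16.6365) / ((1 - 2.0196) × (1 - 16.6365)) = 2.2750 containers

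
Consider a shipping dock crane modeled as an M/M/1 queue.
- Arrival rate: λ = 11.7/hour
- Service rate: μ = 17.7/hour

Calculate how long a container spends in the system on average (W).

First, compute utilization: ρ = λ/μ = 11.7/17.7 = 0.6610
For M/M/1: W = 1/(μ-λ)
W = 1/(17.7-11.7) = 1/6.00
W = 0.1667 hours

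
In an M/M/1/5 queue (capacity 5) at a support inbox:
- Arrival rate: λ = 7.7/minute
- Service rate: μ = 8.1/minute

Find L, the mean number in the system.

ρ = λ/μ = 7.7/8.1 = 0.9506
P₀ = (1-ρ)/(1-ρ^(K+1)) = (1-0.9506)/(1-0.9506^6) = 0.04940/0.2621 = 0.1885
P_K = P₀×ρ^K = 0.1885 × 0.9506^5 = 0.1885 × 0.7762 = 0.1463
L = ρ[1 - (K+1)ρ^K + Kρ^(K+1)] / [(1-ρ)(1-ρ^(K+1))]
L = 0.9506 × (1 - 6×0.7762275 + 5×0.7378819) / ((1 - 0.9506) × (1 - 0.7378819)) = 2.3525 emails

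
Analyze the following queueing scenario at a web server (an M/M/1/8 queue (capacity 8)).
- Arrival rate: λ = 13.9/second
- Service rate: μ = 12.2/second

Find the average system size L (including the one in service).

ρ = λ/μ = 13.9/12.2 = 1.13934
P₀ = (1-ρ)/(1-ρ^(K+1)) = (1-1.13934)/(1-1.13934^9) = -0.13934/-2.2350 = 0.06234
P_K = P₀×ρ^K = 0.06234 × 1.13934^8 = 0.06234 × 2.8394 = 0.1770
L = ρ[1 - (K+1)ρ^K + Kρ^(K+1)] / [(1-ρ)(1-ρ^(K+1))]
L = 1.13934 × (1 - 9×2.839401 + 8×3.235043) / ((1 - 1.13934) × (1 - 3.235043)) = 4.8501 requests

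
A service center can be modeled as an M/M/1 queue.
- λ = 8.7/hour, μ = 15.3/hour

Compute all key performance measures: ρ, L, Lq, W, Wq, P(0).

Step 1: ρ = λ/μ = 8.7/15.3 = 0.5686
Step 2: L = λ/(μ-λ) = 8.7/6.60 = 1.3182
Step 3: Lq = λ²/(μ(μ-λ)) = 75.69/(15.3×6.60) = 0.7496
Step 4: W = 1/(μ-λ) = 1/6.60 = 0.15152
Step 5: Wq = λ/(μ(μ-λ)) = 8.7/(15.3×6.60) = 0.08616
Step 6: P(0) = 1-ρ = 0.4314
Verify: L = λW = 8.7×0.15152 = 1.3182 ✔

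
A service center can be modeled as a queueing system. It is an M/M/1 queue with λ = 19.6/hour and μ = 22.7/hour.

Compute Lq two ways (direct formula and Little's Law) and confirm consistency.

Method 1 (direct): Lq = λ²/(μ(μ-λ)) = 384.16/(22.7 × 3.10) = 5.4591

Method 2 (Little's Law):
W = 1/(μ-λ) = 1/3.10 = 0.322581
Wq = W - 1/μ = 0.322581 - 0.0440529 = 0.278528
Lq = λWq = 19.6 × 0.278528 = 5.4591 ✔ (matches Method 1)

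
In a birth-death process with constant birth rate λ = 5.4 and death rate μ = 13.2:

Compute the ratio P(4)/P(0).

For constant rates: P(n)/P(0) = (λ/μ)^n
P(4)/P(0) = (5.4/13.2)^4 = 0.4091^4 = 0.02801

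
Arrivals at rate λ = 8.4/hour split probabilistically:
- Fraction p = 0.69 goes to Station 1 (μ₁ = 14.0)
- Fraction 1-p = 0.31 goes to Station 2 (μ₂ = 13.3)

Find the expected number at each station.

Effective rates: λ₁ = 8.4×0.69 = 5.796, λ₂ = 8.4×0.31 = 2.604
Station 1: ρ₁ = 5.796/14.0 = 0.4140, L₁ = ρ₁/(1-ρ₁) = 0.4140/(1-0.4140) = 0.7065
Station 2: ρ₂ = 2.604/13.3 = 0.1958, L₂ = ρ₂/(1-ρ₂) = 0.1958/(1-0.1958) = 0.2435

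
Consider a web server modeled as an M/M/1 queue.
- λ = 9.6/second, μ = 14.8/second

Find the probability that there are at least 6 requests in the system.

ρ = λ/μ = 9.6/14.8 = 0.64865
P(N ≥ n) = ρⁿ
P(N ≥ 6) = 0.64865^6
P(N ≥ 6) = 0.07448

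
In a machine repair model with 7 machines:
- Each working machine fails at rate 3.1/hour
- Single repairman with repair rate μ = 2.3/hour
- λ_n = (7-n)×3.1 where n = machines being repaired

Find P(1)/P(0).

P(1)/P(0) = ∏_{i=0}^{1-1} λ_i/μ_{i+1}
= (7-0)×3.1/2.3
= 9.4348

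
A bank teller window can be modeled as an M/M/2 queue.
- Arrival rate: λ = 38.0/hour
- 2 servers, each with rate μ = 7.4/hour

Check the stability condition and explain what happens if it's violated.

Stability requires ρ = λ/(cμ) < 1
ρ = 38.0/(2 × 7.4) = 38.0/14.80 = 2.5676
Since 2.5676 ≥ 1, the system is UNSTABLE.
Need c > λ/μ = 38.0/7.4 = 5.14.
Minimum servers needed: c = 6.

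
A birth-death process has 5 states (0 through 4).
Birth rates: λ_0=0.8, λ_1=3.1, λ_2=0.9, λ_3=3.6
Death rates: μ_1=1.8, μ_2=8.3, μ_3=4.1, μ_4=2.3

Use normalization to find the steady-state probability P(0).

Ratios P(n)/P(0) = (λ₀···λₙ₋₁)/(μ₁···μₙ):
P(1)/P(0) = (0.8)/(1.8) = 0.4444
P(2)/P(0) = (0.8×3.1)/(1.8×8.3) = 0.1660
P(3)/P(0) = (0.8×3.1×0.9)/(1.8×8.3×4.1) = 0.03644
P(4)/P(0) = (0.8×3.1×0.9×3.6)/(1.8×8.3×4.1×2.3) = 0.05703

Normalization: ∑ P(n) = 1
P(0) × (1.0000 + 0.4444 + 0.1660 + 0.03644 + 0.05703) = 1
P(0) × 1.7039 = 1
P(0) = 1/1.7039 = 0.5869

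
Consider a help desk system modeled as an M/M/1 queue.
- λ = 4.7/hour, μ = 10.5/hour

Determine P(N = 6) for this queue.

ρ = λ/μ = 4.7/10.5 = 0.44762
P(n) = (1-ρ)ρⁿ
P(6) = (1-0.44762) × 0.44762^6
P(6) = 0.55238 × 0.0080437
P(6) = 0.004443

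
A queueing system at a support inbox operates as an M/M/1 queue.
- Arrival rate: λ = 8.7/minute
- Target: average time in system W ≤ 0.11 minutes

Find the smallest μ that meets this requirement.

For M/M/1: W = 1/(μ-λ)
Need W ≤ 0.11, so 1/(μ-λ) ≤ 0.11
μ - λ ≥ 1/0.11 = 9.0909
μ ≥ 8.7 + 9.0909 = 17.7909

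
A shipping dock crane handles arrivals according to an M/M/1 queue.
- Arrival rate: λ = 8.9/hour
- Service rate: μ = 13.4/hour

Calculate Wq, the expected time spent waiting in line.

First, compute utilization: ρ = λ/μ = 8.9/13.4 = 0.6642
For M/M/1: Wq = λ/(μ(μ-λ))
Wq = 8.9/(13.4 × (13.4-8.9))
Wq = 8.9/(13.4 × 4.50)
Wq = 0.1476 hours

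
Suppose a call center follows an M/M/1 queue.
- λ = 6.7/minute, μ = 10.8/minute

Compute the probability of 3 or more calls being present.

ρ = λ/μ = 6.7/10.8 = 0.6204
P(N ≥ n) = ρⁿ
P(N ≥ 3) = 0.6204^3
P(N ≥ 3) = 0.2388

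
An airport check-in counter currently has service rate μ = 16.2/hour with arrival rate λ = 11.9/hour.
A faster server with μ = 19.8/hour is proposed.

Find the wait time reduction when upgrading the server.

System 1: ρ₁ = 11.9/16.2 = 0.7346, W₁ = 1/(16.2-11.9) = 0.2326
System 2: ρ₂ = 11.9/19.8 = 0.6010, W₂ = 1/(19.8-11.9) = 0.1266
Improvement: (W₁-W₂)/W₁ = (0.2326-0.1266)/0.2326 = 45.57%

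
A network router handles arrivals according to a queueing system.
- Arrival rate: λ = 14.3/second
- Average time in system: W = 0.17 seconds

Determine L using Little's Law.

Little's Law: L = λW
L = 14.3 × 0.17 = 2.4310 packets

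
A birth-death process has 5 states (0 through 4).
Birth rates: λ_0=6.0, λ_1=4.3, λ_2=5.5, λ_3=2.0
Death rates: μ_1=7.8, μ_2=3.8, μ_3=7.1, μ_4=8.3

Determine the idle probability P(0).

Ratios P(n)/P(0) = (λ₀···λₙ₋₁)/(μ₁···μₙ):
P(1)/P(0) = (6.0)/(7.8) = 0.7692
P(2)/P(0) = (6.0×4.3)/(7.8×3.8) = 0.8704
P(3)/P(0) = (6.0×4.3×5.5)/(7.8×3.8×7.1) = 0.6743
P(4)/P(0) = (6.0×4.3×5.5×2.0)/(7.8×3.8×7.1×8.3) = 0.1625

Normalization: ∑ P(n) = 1
P(0) × (1.0000 + 0.7692 + 0.8704 + 0.6743 + 0.1625) = 1
P(0) × 3.4764 = 1
P(0) = 1/3.4764 = 0.2877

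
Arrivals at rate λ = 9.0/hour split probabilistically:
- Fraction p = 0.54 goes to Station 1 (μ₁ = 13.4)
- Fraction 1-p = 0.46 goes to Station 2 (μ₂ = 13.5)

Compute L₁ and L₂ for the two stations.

Effective rates: λ₁ = 9.0×0.54 = 4.86, λ₂ = 9.0×0.46 = 4.14
Station 1: ρ₁ = 4.86/13.4 = 0.3627, L₁ = ρ₁/(1-ρ₁) = 0.3627/(1-0.3627) = 0.5691
Station 2: ρ₂ = 4.14/13.5 = 0.30667, L₂ = ρ₂/(1-ρ₂) = 0.30667/(1-0.30667) = 0.4423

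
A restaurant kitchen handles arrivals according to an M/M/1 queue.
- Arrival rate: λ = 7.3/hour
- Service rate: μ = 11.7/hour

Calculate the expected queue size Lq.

ρ = λ/μ = 7.3/11.7 = 0.6239
For M/M/1: Lq = λ²/(μ(μ-λ))
Lq = 53.29/(11.7 × 4.40)
Lq = 1.0352 orders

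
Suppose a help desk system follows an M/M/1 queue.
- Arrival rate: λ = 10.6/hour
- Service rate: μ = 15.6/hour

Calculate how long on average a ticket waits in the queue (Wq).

First, compute utilization: ρ = λ/μ = 10.6/15.6 = 0.6795
For M/M/1: Wq = λ/(μ(μ-λ))
Wq = 10.6/(15.6 × (15.6-10.6))
Wq = 10.6/(15.6 × 5.00)
Wq = 0.1359 hours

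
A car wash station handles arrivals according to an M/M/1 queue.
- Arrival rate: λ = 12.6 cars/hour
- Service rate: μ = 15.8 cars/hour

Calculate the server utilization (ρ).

Server utilization: ρ = λ/μ
ρ = 12.6/15.8 = 0.7975
The server is busy 79.75% of the time.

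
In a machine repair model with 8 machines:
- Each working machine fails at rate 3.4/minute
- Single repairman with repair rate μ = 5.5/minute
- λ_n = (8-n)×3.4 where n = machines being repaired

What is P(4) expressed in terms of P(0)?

P(4)/P(0) = ∏_{i=0}^{4-1} λ_i/μ_{i+1}
= (8-0)×3.4/5.5 × (8-1)×3.4/5.5 × (8-2)×3.4/5.5 × (8-3)×3.4/5.5
= 245.3433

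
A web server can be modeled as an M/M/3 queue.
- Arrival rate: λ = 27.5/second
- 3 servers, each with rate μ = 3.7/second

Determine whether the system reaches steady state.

Stability requires ρ = λ/(cμ) < 1
ρ = 27.5/(3 × 3.7) = 27.5/11.10 = 2.4775
Since 2.4775 ≥ 1, the system is UNSTABLE.
Need c > λ/μ = 27.5/3.7 = 7.43.
Minimum servers needed: c = 8.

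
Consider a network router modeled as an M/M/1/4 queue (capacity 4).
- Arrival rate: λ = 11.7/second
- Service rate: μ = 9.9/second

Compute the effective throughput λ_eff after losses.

ρ = λ/μ = 11.7/9.9 = 1.1818
P₀ = (1-ρ)/(1-ρ^(K+1)) = (1-1.1818)/(1-1.1818^5) = -0.1818/-1.3053 = 0.1393
P_K = P₀×ρ^K = 0.1393 × 1.1818^4 = 0.1393 × 1.9506 = 0.2717
λ_eff = λ(1-P_K) = 11.7 × (1 - 0.271696) = 11.7 × 0.728304 = 8.5212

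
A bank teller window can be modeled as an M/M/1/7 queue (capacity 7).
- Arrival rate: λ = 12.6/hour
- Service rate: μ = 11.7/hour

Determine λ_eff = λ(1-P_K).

ρ = λ/μ = 12.6/11.7 = 1.07692
P₀ = (1-ρ)/(1-ρ^(K+1)) = (1-1.07692)/(1-1.07692^8) = -0.07692/-0.8091 = 0.09507
P_K = P₀×ρ^K = 0.09507 × 1.07692^7 = 0.09507 × 1.6799 = 0.1597
λ_eff = λ(1-P_K) = 12.6 × (1 - 0.159703) = 12.6 × 0.840297 = 10.5877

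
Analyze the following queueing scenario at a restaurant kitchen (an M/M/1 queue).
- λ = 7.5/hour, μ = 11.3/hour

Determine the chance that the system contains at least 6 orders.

ρ = λ/μ = 7.5/11.3 = 0.66372
P(N ≥ n) = ρⁿ
P(N ≥ 6) = 0.66372^6
P(N ≥ 6) = 0.08549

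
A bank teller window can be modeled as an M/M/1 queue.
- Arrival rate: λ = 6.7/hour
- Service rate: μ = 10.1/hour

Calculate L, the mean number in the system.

ρ = λ/μ = 6.7/10.1 = 0.6634
For M/M/1: L = λ/(μ-λ)
L = 6.7/(10.1-6.7) = 6.7/3.40
L = 1.9706 transactions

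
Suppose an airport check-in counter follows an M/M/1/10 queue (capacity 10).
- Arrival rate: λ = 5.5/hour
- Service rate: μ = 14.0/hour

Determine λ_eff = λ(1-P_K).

ρ = λ/μ = 5.5/14.0 = 0.39286
P₀ = (1-ρ)/(1-ρ^(K+1)) = (1-0.39286)/(1-0.39286^11) = 0.60714/0.99997 = 0.6072
P_K = P₀×ρ^K = 0.6072 × 0.39286^10 = 0.6072 × 0.00008757 = 0.00005317
λ_eff = λ(1-P_K) = 5.5 × (1 - 0.00005317) = 5.5 × 0.99995 = 5.4997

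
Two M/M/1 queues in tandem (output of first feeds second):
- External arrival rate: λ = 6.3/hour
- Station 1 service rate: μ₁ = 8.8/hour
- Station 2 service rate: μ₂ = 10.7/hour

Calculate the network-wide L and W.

By Jackson's theorem, each station behaves as independent M/M/1.
Station 1: ρ₁ = 6.3/8.8 = 0.7159, L₁ = ρ₁/(1-ρ₁) = λ/(μ₁-λ) = 6.3/2.50 = 2.5200
Station 2: ρ₂ = 6.3/10.7 = 0.5888, L₂ = ρ₂/(1-ρ₂) = λ/(μ₂-λ) = 6.3/4.40 = 1.4318
Total: L = L₁ + L₂ = 2.5200 + 1.4318 = 3.9518
W = L/λ = 3.9518/6.3 = 0.6273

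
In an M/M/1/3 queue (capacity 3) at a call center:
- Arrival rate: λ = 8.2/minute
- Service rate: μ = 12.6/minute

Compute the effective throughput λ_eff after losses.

ρ = λ/μ = 8.2/12.6 = 0.6508
P₀ = (1-ρ)/(1-ρ^(K+1)) = (1-0.6508)/(1-0.6508^4) = 0.3492/0.8206 = 0.4255
P_K = P₀×ρ^K = 0.4255 × 0.6508^3 = 0.4255 × 0.2756 = 0.1173
λ_eff = λ(1-P_K) = 8.2 × (1 - 0.11729) = 8.2 × 0.88271 = 7.2382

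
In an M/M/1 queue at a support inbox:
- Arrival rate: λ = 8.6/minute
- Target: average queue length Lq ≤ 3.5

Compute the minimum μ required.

For M/M/1: Lq = λ²/(μ(μ-λ))
Need Lq ≤ 3.5, i.e. μ(μ-λ) ≥ λ²/3.5
μ² - 8.6μ - 73.96/3.5 ≥ 0  →  μ² - 8.6μ - 21.13143 ≥ 0
Quadratic formula (positive root): μ = [λ + √(λ² + 4×21.13143)]/2
Discriminant: 73.96 + 4×21.13143 = 158.4857, √158.4857 = 12.58911
μ ≥ (8.6 + 12.58911)/2 = 10.5946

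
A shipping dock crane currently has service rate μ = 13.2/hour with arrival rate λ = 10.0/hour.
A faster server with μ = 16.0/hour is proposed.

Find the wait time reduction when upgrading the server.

System 1: ρ₁ = 10.0/13.2 = 0.7576, W₁ = 1/(13.2-10.0) = 0.31250
System 2: ρ₂ = 10.0/16.0 = 0.6250, W₂ = 1/(16.0-10.0) = 0.16667
Improvement: (W₁-W₂)/W₁ = (0.31250-0.16667)/0.31250 = 46.67%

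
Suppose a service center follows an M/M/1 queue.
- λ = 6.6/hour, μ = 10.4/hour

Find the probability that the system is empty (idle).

ρ = λ/μ = 6.6/10.4 = 0.6346
P(0) = 1 - ρ = 1 - 0.6346 = 0.3654
The server is idle 36.54% of the time.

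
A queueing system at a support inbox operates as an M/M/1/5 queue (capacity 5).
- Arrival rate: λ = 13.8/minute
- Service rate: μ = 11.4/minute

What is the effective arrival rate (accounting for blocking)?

ρ = λ/μ = 13.8/11.4 = 1.21053
P₀ = (1-ρ)/(1-ρ^(K+1)) = (1-1.21053)/(1-1.21053^6) = -0.21053/-2.1467 = 0.09807
P_K = P₀×ρ^K = 0.09807 × 1.21053^5 = 0.09807 × 2.5994 = 0.2549
λ_eff = λ(1-P_K) = 13.8 × (1 - 0.25493) = 13.8 × 0.74507 = 10.2820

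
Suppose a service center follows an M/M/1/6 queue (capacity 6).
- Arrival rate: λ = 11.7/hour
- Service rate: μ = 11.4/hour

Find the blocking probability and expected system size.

ρ = λ/μ = 11.7/11.4 = 1.0263
P₀ = (1-ρ)/(1-ρ^(K+1)) = (1-1.0263)/(1-1.0263^7) = -0.02630/-0.1993 = 0.1320
P_K = P₀×ρ^K = 0.1320 × 1.0263^6 = 0.1320 × 1.1685 = 0.1542
Blocking probability P_6 = 0.1542 (15.42%)
L = ρ[1 - (K+1)ρ^K + Kρ^(K+1)] / [(1-ρ)(1-ρ^(K+1))]
L = 1.0263 × (1 - 7×1.1685464 + 6×1.1992792) / ((1 - 1.0263) × (1 - 1.1992792)) = 3.1038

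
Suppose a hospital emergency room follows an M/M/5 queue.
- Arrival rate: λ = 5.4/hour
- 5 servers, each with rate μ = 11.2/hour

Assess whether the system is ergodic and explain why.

Stability requires ρ = λ/(cμ) < 1
ρ = 5.4/(5 × 11.2) = 5.4/56.00 = 0.09643
Since 0.09643 < 1, the system is STABLE.
The servers are busy 9.64% of the time.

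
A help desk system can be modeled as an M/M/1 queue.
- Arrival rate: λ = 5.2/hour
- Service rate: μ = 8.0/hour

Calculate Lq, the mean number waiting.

ρ = λ/μ = 5.2/8.0 = 0.6500
For M/M/1: Lq = λ²/(μ(μ-λ))
Lq = 27.04/(8.0 × 2.80)
Lq = 1.2071 tickets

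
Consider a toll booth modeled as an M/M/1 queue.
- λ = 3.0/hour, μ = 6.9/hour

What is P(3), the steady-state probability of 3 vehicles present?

ρ = λ/μ = 3.0/6.9 = 0.43478
P(n) = (1-ρ)ρⁿ
P(3) = (1-0.43478) × 0.43478^3
P(3) = 0.5652 × 0.08219
P(3) = 0.04645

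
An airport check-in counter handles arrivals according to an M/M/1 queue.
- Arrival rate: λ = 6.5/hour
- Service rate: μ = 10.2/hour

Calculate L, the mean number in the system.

ρ = λ/μ = 6.5/10.2 = 0.6373
For M/M/1: L = λ/(μ-λ)
L = 6.5/(10.2-6.5) = 6.5/3.70
L = 1.7568 passengers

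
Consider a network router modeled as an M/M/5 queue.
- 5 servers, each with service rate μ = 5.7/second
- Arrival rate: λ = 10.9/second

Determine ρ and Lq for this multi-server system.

Traffic intensity: ρ = λ/(cμ) = 10.9/(5×5.7) = 0.3825
Since ρ = 0.3825 < 1, system is stable.
Offered load a = λ/μ = cρ = 10.9/5.7 = 1.9123
P₀ = [ Σₙ₌₀^4 aⁿ/n! + a^5/(5!(1-ρ)) ]⁻¹
Σ = a^0/0! + a^1/1! + a^2/2! + a^3/3! + a^4/4! = 1.000000 + 1.912281 + 1.828409 + 1.165477 + 0.5571798 = 6.4633
a^5/(5!(1-ρ)) = 25.5716/(120 × 0.6175) = 0.3451
P₀ = 1/(6.4633 + 0.3451) = 0.1469
Lq = P₀·a^5·ρ / (5!(1-ρ)²) = 0.1469 × 25.5716 × 0.3825 / (120 × 0.3814) = 0.03139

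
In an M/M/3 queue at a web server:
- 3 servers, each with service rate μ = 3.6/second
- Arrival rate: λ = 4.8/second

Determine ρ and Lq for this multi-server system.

Traffic intensity: ρ = λ/(cμ) = 4.8/(3×3.6) = 0.4444
Since ρ = 0.4444 < 1, system is stable.
Offered load a = λ/μ = cρ = 4.8/3.6 = 1.3333
P₀ = [ Σₙ₌₀^2 aⁿ/n! + a^3/(3!(1-ρ)) ]⁻¹
Σ = a^0/0! + a^1/1! + a^2/2! = 1.0000 + 1.3333 + 0.8889 = 3.2222
a^3/(3!(1-ρ)) = 2.3704/(6 × 0.5556) = 0.7111
P₀ = 1/(3.2222 + 0.7111) = 0.2542
Lq = P₀·a^3·ρ / (3!(1-ρ)²) = 0.2542 × 2.3704 × 0.4444 / (6 × 0.3086) = 0.1446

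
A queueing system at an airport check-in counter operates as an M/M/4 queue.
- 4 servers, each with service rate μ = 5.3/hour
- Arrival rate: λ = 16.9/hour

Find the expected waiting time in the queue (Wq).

Traffic intensity: ρ = λ/(cμ) = 16.9/(4×5.3) = 0.7972
Since ρ = 0.7972 < 1, system is stable.
Offered load a = λ/μ = cρ = 16.9/5.3 = 3.1887
P₀ = [ Σₙ₌₀^3 aⁿ/n! + a^4/(4!(1-ρ)) ]⁻¹
Σ = a^0/0! + a^1/1! + a^2/2! + a^3/3! = 1.0000 + 3.1887 + 5.0838 + 5.4036 = 14.6761
a^4/(4!(1-ρ)) = 103.3816/(24 × 0.20283) = 21.2373
P₀ = 1/(14.6761 + 21.2373) = 0.02784
Lq = P₀·a^4·ρ / (4!(1-ρ)²) = 0.0278448 × 103.3816 × 0.797170 / (24 × 0.0411401) = 2.3241
Wq = Lq/λ = 2.3241/16.9 = 0.1375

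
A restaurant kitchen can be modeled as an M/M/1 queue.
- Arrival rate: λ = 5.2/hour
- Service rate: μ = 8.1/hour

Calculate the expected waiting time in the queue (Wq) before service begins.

First, compute utilization: ρ = λ/μ = 5.2/8.1 = 0.6420
For M/M/1: Wq = λ/(μ(μ-λ))
Wq = 5.2/(8.1 × (8.1-5.2))
Wq = 5.2/(8.1 × 2.90)
Wq = 0.2214 hours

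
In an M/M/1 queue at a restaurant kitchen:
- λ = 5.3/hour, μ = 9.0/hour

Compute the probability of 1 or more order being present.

ρ = λ/μ = 5.3/9.0 = 0.5889
P(N ≥ n) = ρⁿ
P(N ≥ 1) = 0.5889^1
P(N ≥ 1) = 0.5889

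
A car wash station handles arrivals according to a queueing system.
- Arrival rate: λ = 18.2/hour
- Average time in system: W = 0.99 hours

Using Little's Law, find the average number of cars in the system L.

Little's Law: L = λW
L = 18.2 × 0.99 = 18.0180 cars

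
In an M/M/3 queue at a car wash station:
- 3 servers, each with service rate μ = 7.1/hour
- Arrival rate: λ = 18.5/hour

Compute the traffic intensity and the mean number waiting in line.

Traffic intensity: ρ = λ/(cμ) = 18.5/(3×7.1) = 0.8685
Since ρ = 0.8685 < 1, system is stable.
Offered load a = λ/μ = cρ = 18.5/7.1 = 2.6056
P₀ = [ Σₙ₌₀^2 aⁿ/n! + a^3/(3!(1-ρ)) ]⁻¹
Σ = a^0/0! + a^1/1! + a^2/2! = 1.0000 + 2.6056 + 3.3947 = 7.0003
a^3/(3!(1-ρ)) = 17.69050/(6 × 0.1314554) = 22.4290
P₀ = 1/(7.0003 + 22.4290) = 0.03398
Lq = P₀·a^3·ρ / (3!(1-ρ)²) = 0.03398 × 17.6905 × 0.8685 / (6 × 0.01728) = 5.0355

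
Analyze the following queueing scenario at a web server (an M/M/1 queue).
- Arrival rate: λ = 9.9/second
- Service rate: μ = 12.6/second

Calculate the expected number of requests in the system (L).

ρ = λ/μ = 9.9/12.6 = 0.7857
For M/M/1: L = λ/(μ-λ)
L = 9.9/(12.6-9.9) = 9.9/2.70
L = 3.6667 requests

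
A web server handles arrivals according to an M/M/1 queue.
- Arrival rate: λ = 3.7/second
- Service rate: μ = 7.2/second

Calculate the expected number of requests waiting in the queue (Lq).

ρ = λ/μ = 3.7/7.2 = 0.5139
For M/M/1: Lq = λ²/(μ(μ-λ))
Lq = 13.69/(7.2 × 3.50)
Lq = 0.5433 requests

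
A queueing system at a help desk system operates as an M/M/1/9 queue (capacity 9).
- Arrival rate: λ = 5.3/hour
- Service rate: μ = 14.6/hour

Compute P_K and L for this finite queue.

ρ = λ/μ = 5.3/14.6 = 0.363014
P₀ = (1-ρ)/(1-ρ^(K+1)) = (1-0.363014)/(1-0.363014^10) = 0.6370/1.0000 = 0.6370
P_K = P₀×ρ^K = 0.637011 × 0.363014^9 = 0.637011 × 0.000109474 = 0.00006974
Blocking probability P_9 = 0.00006974 (0.006974%)
L = ρ[1 - (K+1)ρ^K + Kρ^(K+1)] / [(1-ρ)(1-ρ^(K+1))]
L = 0.363014 × (1 - 10×0.0001095 + 9×0.00003974) / ((1 - 0.363014) × (1 - 0.00003974)) = 0.5695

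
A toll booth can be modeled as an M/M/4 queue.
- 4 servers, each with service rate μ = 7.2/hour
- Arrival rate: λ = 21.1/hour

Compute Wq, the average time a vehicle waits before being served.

Traffic intensity: ρ = λ/(cμ) = 21.1/(4×7.2) = 0.7326
Since ρ = 0.7326 < 1, system is stable.
Offered load a = λ/μ = cρ = 21.1/7.2 = 2.9306
P₀ = [ Σₙ₌₀^3 aⁿ/n! + a^4/(4!(1-ρ)) ]⁻¹
Σ = a^0/0! + a^1/1! + a^2/2! + a^3/3! = 1.00000 + 2.93056 + 4.29408 + 4.19468 = 12.4193
a^4/(4!(1-ρ)) = 73.7564/(24 × 0.267361) = 11.4945
P₀ = 1/(12.4193 + 11.4945) = 0.04182
Lq = P₀·a^4·ρ / (4!(1-ρ)²) = 0.0418168 × 73.7564 × 0.732639 / (24 × 0.0714820) = 1.3171
Wq = Lq/λ = 1.3171/21.1 = 0.06242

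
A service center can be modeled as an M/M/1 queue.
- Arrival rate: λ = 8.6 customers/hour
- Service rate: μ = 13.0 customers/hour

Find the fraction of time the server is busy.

Server utilization: ρ = λ/μ
ρ = 8.6/13.0 = 0.6615
The server is busy 66.15% of the time.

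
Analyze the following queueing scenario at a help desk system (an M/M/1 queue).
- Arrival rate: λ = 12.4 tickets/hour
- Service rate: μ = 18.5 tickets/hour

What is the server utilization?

Server utilization: ρ = λ/μ
ρ = 12.4/18.5 = 0.6703
The server is busy 67.03% of the time.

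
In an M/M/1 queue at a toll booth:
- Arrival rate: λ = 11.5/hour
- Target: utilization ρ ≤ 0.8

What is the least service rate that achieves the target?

ρ = λ/μ, so μ = λ/ρ
μ ≥ 11.5/0.8 = 14.3750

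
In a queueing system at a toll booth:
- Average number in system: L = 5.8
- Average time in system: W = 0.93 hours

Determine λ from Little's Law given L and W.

Little's Law: L = λW, so λ = L/W
λ = 5.8/0.93 = 6.2366 vehicles/hour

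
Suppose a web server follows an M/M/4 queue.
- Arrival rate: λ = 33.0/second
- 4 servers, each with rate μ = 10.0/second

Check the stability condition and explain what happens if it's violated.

Stability requires ρ = λ/(cμ) < 1
ρ = 33.0/(4 × 10.0) = 33.0/40.00 = 0.8250
Since 0.8250 < 1, the system is STABLE.
The servers are busy 82.50% of the time.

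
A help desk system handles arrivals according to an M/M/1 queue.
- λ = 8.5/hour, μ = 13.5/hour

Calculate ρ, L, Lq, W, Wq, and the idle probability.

Step 1: ρ = λ/μ = 8.5/13.5 = 0.6296
Step 2: L = λ/(μ-λ) = 8.5/5.00 = 1.7000
Step 3: Lq = λ²/(μ(μ-λ)) = 72.25/(13.5×5.00) = 1.0704
Step 4: W = 1/(μ-λ) = 1/5.00 = 0.2000
Step 5: Wq = λ/(μ(μ-λ)) = 8.5/(13.5×5.00) = 0.1259
Step 6: P(0) = 1-ρ = 0.3704
Verify: L = λW = 8.5×0.2000 = 1.7000 ✔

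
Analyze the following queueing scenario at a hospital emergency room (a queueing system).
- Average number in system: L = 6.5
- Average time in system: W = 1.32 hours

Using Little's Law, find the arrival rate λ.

Little's Law: L = λW, so λ = L/W
λ = 6.5/1.32 = 4.9242 patients/hour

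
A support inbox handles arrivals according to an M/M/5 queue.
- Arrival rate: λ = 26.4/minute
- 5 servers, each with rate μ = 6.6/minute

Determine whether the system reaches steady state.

Stability requires ρ = λ/(cμ) < 1
ρ = 26.4/(5 × 6.6) = 26.4/33.00 = 0.8000
Since 0.8000 < 1, the system is STABLE.
The servers are busy 80.00% of the time.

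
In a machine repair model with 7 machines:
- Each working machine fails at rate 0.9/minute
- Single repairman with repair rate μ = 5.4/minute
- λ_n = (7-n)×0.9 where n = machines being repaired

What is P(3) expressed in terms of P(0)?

P(3)/P(0) = ∏_{i=0}^{3-1} λ_i/μ_{i+1}
= (7-0)×0.9/5.4 × (7-1)×0.9/5.4 × (7-2)×0.9/5.4
= 0.9722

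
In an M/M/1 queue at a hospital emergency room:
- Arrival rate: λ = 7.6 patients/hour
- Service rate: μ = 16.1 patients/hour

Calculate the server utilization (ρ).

Server utilization: ρ = λ/μ
ρ = 7.6/16.1 = 0.4720
The server is busy 47.20% of the time.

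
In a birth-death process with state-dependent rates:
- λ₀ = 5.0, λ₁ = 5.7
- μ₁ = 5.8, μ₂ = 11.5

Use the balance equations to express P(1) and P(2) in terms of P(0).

Balance equations:
State 0: λ₀P₀ = μ₁P₁ → P₁ = (λ₀/μ₁)P₀ = (5.0/5.8)P₀ = 0.8621P₀
State 1: P₂ = (λ₀λ₁)/(μ₁μ₂)P₀ = (5.0×5.7)/(5.8×11.5)P₀ = 0.4273P₀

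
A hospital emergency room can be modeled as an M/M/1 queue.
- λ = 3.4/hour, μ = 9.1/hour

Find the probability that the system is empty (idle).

ρ = λ/μ = 3.4/9.1 = 0.3736
P(0) = 1 - ρ = 1 - 0.3736 = 0.6264
The server is idle 62.64% of the time.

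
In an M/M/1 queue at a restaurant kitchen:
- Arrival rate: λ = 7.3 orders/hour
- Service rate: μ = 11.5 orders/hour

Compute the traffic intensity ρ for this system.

Server utilization: ρ = λ/μ
ρ = 7.3/11.5 = 0.6348
The server is busy 63.48% of the time.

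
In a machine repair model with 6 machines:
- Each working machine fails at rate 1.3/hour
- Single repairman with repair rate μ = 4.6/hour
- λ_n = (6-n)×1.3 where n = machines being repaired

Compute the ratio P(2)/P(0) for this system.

P(2)/P(0) = ∏_{i=0}^{2-1} λ_i/μ_{i+1}
= (6-0)×1.3/4.6 × (6-1)×1.3/4.6
= 2.3960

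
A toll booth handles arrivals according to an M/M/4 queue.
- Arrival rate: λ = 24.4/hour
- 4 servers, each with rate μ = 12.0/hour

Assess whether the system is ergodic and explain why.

Stability requires ρ = λ/(cμ) < 1
ρ = 24.4/(4 × 12.0) = 24.4/48.00 = 0.5083
Since 0.5083 < 1, the system is STABLE.
The servers are busy 50.83% of the time.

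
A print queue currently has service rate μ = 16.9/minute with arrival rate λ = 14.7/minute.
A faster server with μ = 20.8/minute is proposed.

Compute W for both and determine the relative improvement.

System 1: ρ₁ = 14.7/16.9 = 0.8698, W₁ = 1/(16.9-14.7) = 0.454545
System 2: ρ₂ = 14.7/20.8 = 0.7067, W₂ = 1/(20.8-14.7) = 0.163934
Improvement: (W₁-W₂)/W₁ = (0.454545-0.163934)/0.454545 = 63.93%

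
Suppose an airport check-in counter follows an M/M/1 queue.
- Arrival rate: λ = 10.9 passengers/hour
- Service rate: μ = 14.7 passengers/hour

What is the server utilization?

Server utilization: ρ = λ/μ
ρ = 10.9/14.7 = 0.7415
The server is busy 74.15% of the time.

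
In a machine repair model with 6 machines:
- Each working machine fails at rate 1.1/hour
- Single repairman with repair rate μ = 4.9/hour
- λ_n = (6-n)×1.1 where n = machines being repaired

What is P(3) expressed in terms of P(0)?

P(3)/P(0) = ∏_{i=0}^{3-1} λ_i/μ_{i+1}
= (6-0)×1.1/4.9 × (6-1)×1.1/4.9 × (6-2)×1.1/4.9
= 1.3576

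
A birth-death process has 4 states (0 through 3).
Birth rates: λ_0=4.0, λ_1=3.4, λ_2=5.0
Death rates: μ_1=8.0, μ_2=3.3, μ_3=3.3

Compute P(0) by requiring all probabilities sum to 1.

Ratios P(n)/P(0) = (λ₀···λₙ₋₁)/(μ₁···μₙ):
P(1)/P(0) = (4.0)/(8.0) = 0.5000
P(2)/P(0) = (4.0×3.4)/(8.0×3.3) = 0.5152
P(3)/P(0) = (4.0×3.4×5.0)/(8.0×3.3×3.3) = 0.7805

Normalization: ∑ P(n) = 1
P(0) × (1.0000 + 0.5000 + 0.5152 + 0.7805) = 1
P(0) × 2.7957 = 1
P(0) = 1/2.7957 = 0.3577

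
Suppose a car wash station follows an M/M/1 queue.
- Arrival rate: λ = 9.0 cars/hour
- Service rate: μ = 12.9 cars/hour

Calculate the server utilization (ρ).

Server utilization: ρ = λ/μ
ρ = 9.0/12.9 = 0.6977
The server is busy 69.77% of the time.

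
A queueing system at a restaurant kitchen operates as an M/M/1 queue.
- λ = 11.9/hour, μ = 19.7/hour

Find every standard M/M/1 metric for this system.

Step 1: ρ = λ/μ = 11.9/19.7 = 0.6041
Step 2: L = λ/(μ-λ) = 11.9/7.80 = 1.5256
Step 3: Lq = λ²/(μ(μ-λ)) = 141.61/(19.7×7.80) = 0.9216
Step 4: W = 1/(μ-λ) = 1/7.80 = 0.1282
Step 5: Wq = λ/(μ(μ-λ)) = 11.9/(19.7×7.80) = 0.07744
Step 6: P(0) = 1-ρ = 0.3959
Verify: L = λW = 11.9×0.1282 = 1.5256 ✔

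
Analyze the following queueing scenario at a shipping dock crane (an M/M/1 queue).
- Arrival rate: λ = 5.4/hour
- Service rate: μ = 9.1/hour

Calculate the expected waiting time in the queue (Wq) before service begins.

First, compute utilization: ρ = λ/μ = 5.4/9.1 = 0.5934
For M/M/1: Wq = λ/(μ(μ-λ))
Wq = 5.4/(9.1 × (9.1-5.4))
Wq = 5.4/(9.1 × 3.70)
Wq = 0.1604 hours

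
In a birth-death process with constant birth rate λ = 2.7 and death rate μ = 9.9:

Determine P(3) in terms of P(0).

For constant rates: P(n)/P(0) = (λ/μ)^n
P(3)/P(0) = (2.7/9.9)^3 = 0.27273^3 = 0.02029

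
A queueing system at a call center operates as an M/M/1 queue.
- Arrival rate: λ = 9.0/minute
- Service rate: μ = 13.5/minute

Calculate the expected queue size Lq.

ρ = λ/μ = 9.0/13.5 = 0.6667
For M/M/1: Lq = λ²/(μ(μ-λ))
Lq = 81.00/(13.5 × 4.50)
Lq = 1.3333 calls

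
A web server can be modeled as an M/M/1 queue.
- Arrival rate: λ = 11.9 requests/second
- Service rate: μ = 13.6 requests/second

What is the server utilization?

Server utilization: ρ = λ/μ
ρ = 11.9/13.6 = 0.8750
The server is busy 87.50% of the time.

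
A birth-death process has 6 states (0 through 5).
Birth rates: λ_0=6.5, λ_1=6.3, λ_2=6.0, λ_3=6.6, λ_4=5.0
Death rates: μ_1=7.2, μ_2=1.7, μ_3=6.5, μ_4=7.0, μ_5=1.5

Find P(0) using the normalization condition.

Ratios P(n)/P(0) = (λ₀···λₙ₋₁)/(μ₁···μₙ):
P(1)/P(0) = (6.5)/(7.2) = 0.902778
P(2)/P(0) = (6.5×6.3)/(7.2×1.7) = 3.34559
P(3)/P(0) = (6.5×6.3×6.0)/(7.2×1.7×6.5) = 3.08824
P(4)/P(0) = (6.5×6.3×6.0×6.6)/(7.2×1.7×6.5×7.0) = 2.91176
P(5)/P(0) = (6.5×6.3×6.0×6.6×5.0)/(7.2×1.7×6.5×7.0×1.5) = 9.70588

Normalization: ∑ P(n) = 1
P(0) × (1.00000 + 0.902778 + 3.34559 + 3.08824 + 2.91176 + 9.70588) = 1
P(0) × 20.9542 = 1
P(0) = 1/20.9542 = 0.04772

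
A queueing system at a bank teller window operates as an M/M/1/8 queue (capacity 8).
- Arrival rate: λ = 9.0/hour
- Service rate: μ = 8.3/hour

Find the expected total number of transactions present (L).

ρ = λ/μ = 9.0/8.3 = 1.08434
P₀ = (1-ρ)/(1-ρ^(K+1)) = (1-1.08434)/(1-1.08434^9) = -0.08434/-1.0725 = 0.07864
P_K = P₀×ρ^K = 0.07864 × 1.08434^8 = 0.07864 × 1.9113 = 0.1503
L = ρ[1 - (K+1)ρ^K + Kρ^(K+1)] / [(1-ρ)(1-ρ^(K+1))]
L = 1.08434 × (1 - 9×1.911278 + 8×2.072475) / ((1 - 1.08434) × (1 - 2.072475)) = 4.5350 transactions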